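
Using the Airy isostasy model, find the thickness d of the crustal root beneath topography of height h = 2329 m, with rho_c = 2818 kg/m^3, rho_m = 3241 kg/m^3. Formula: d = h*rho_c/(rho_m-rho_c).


rho_m - rho_c = 3241 - 2818 = 423
d = 2329 * 2818 / 423
= 6563122 / 423
= 15515.65 m

15515.65


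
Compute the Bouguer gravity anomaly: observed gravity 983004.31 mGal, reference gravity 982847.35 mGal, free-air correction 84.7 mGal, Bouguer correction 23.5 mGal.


BA = g_obs - g_ref + FAC - BC
= 983004.31 - 982847.35 + 84.7 - 23.5
= 218.16 mGal

218.16


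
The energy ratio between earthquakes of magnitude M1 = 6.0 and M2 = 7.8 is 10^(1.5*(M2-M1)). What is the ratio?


M2 - M1 = 7.8 - 6.0 = 1.8
1.5 * 1.8 = 2.7
ratio = 10^2.7 = 501.19

501.19


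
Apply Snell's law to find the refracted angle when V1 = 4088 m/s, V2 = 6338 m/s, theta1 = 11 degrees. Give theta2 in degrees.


sin(theta1) = sin(11 deg) = 0.190809
sin(theta2) = V2/V1 * sin(theta1) = 6338/4088 * 0.190809 = 0.295829
theta2 = arcsin(0.295829) = 17.2072 degrees

17.2072


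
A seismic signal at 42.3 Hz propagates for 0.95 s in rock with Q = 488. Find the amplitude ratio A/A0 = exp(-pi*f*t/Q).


pi*f*t/Q = pi*42.3*0.95/488 = 0.258699
A/A0 = exp(-0.258699) = 0.772056

0.772056


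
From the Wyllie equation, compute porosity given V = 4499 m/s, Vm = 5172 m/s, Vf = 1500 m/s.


1/V - 1/Vm = 1/4499 - 1/5172 = 2.892e-05
1/Vf - 1/Vm = 1/1500 - 1/5172 = 0.00047332
phi = 2.892e-05 / 0.00047332 = 0.0611

0.0611


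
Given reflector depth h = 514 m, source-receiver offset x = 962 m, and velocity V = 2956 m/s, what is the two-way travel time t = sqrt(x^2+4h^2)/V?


x^2 + 4h^2 = 962^2 + 4*514^2 = 925444 + 1056784 = 1982228
sqrt(1982228) = 1407.9162
t = 1407.9162 / 2956 = 0.4763 s

0.4763


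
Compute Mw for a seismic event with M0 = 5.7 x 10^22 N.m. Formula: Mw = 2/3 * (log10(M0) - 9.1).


log10(M0) = log10(5.7 x 10^22) = 22.7559
Mw = 2/3 * (22.7559 - 9.1)
= 2/3 * 13.6559
= 9.1

9.1


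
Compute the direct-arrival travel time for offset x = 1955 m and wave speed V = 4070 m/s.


t = x / V
= 1955 / 4070
= 0.4803 s

0.4803


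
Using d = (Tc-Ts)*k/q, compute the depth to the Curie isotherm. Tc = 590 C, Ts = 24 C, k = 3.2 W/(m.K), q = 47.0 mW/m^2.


T_Curie - T_surf = 590 - 24 = 566 C
Convert q to W/m^2: 47.0 mW/m^2 = 0.047 W/m^2
d = 566 * 3.2 / 0.047 = 38536.17 m

38536.17


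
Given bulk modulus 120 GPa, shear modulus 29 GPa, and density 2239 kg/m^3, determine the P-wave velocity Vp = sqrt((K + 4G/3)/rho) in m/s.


First compute the effective modulus:
K + 4G/3 = 120e9 + 4*29e9/3 = 158666666666.67 Pa
Then divide by density:
158666666666.67 / 2239 = 70864969.4804 Pa/(kg/m^3)
Take the square root:
Vp = sqrt(70864969.4804) = 8418.13 m/s

8418.13


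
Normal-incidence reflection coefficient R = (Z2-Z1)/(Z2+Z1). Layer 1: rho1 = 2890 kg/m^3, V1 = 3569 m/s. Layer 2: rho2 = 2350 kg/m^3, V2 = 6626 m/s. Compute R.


Z1 = 2890 * 3569 = 10314410
Z2 = 2350 * 6626 = 15571100
R = (15571100 - 10314410) / (15571100 + 10314410) = 5256690 / 25885510 = 0.2031

0.2031


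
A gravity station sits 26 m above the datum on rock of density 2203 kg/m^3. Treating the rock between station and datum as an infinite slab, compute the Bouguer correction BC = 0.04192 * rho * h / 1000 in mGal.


BC = 0.04192 * rho * h / 1000
= 0.04192 * 2203 * 26 / 1000
= 2.4011 mGal

2.4011


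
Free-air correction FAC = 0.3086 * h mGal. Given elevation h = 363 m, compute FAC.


FAC = 0.3086 * h
= 0.3086 * 363
= 112.0218 mGal

112.0218


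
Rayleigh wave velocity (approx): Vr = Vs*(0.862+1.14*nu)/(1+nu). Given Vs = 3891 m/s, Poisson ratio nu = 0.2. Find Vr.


Numerator factor = 0.862 + 1.14*0.2 = 1.09
Denominator = 1 + 0.2 = 1.2
Vr = 3891 * 1.09 / 1.2 = 3534.32 m/s

3534.32


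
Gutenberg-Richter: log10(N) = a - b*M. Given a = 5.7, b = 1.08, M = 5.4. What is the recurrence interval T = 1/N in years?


log10(N) = 5.7 - 1.08*5.4 = -0.132
N = 10^-0.132 = 0.737904
T = 1/N = 1/0.737904 = 1.3552 years

1.3552


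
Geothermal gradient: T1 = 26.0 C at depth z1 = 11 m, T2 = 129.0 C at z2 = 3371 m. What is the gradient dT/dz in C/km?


dT = 129.0 - 26.0 = 103.0 C
dz = 3371 - 11 = 3360 m
gradient = dT/dz * 1000 = 103.0/3360 * 1000 = 30.6548 C/km

30.6548


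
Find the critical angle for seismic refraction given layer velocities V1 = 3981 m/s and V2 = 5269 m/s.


V1/V2 = 3981/5269 = 0.755551
theta_c = arcsin(0.755551) = 49.0736 degrees

49.0736


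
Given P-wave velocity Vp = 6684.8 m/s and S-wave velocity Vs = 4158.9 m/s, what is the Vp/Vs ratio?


Vp/Vs = 6684.8 / 4158.9
= 1.6073

1.6073


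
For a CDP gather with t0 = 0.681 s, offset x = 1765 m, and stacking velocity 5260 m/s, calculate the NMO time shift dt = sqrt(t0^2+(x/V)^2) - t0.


x/Vnmo = 1765/5260 = 0.335551
(x/Vnmo)^2 = 0.112595
t0^2 = 0.463761
sqrt(0.463761 + 0.112595) = 0.759181
dt = 0.759181 - 0.681 = 0.078181

0.078181


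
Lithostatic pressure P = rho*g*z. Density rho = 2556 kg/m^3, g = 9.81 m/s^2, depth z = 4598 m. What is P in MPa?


P = rho * g * z / 1e6
= 2556 * 9.81 * 4598 / 1e6
= 115291907.28 / 1e6
= 115.2919 MPa

115.2919


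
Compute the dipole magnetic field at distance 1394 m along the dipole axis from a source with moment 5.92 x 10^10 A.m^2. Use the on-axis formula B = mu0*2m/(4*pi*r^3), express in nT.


m = 5.92 x 10^10 = 59200000000 A.m^2
2m = 118400000000 A.m^2
r^3 = 1394^3 = 2708870984
B = (4pi*10^-7) * 118400000000 / (4*pi * 2708870984) * 1e9
= 148785.828074 / 34040676731.43 * 1e9
= 4370.8246 nT

4370.8246


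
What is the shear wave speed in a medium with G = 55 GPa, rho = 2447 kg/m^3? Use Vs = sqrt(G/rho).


Convert G to Pa: G = 55e9 Pa
Compute G/rho = 55e9 / 2447 = 22476501.839
Vs = sqrt(22476501.839) = 4740.94 m/s

4740.94


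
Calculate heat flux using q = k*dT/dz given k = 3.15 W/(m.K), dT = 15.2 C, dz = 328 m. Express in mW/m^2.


q = k * dT / dz * 1000
= 3.15 * 15.2 / 328 * 1000
= 0.145976 * 1000
= 145.9756 mW/m^2

145.9756


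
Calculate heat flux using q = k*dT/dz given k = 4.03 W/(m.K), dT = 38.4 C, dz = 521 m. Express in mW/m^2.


q = k * dT / dz * 1000
= 4.03 * 38.4 / 521 * 1000
= 0.297029 * 1000
= 297.0288 mW/m^2

297.0288


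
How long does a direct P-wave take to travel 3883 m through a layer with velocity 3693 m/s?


t = x / V
= 3883 / 3693
= 1.0514 s

1.0514


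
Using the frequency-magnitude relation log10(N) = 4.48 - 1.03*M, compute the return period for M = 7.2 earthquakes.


log10(N) = 4.48 - 1.03*7.2 = -2.936
N = 10^-2.936 = 0.001159
T = 1/N = 1/0.001159 = 862.9785 years

862.9785


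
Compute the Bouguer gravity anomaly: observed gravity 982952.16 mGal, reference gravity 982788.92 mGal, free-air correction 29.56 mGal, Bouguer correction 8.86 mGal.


BA = g_obs - g_ref + FAC - BC
= 982952.16 - 982788.92 + 29.56 - 8.86
= 183.94 mGal

183.94


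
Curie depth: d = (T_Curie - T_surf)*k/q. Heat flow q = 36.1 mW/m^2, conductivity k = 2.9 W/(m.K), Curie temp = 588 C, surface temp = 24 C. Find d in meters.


T_Curie - T_surf = 588 - 24 = 564 C
Convert q to W/m^2: 36.1 mW/m^2 = 0.0361 W/m^2
d = 564 * 2.9 / 0.0361 = 45307.48 m

45307.48


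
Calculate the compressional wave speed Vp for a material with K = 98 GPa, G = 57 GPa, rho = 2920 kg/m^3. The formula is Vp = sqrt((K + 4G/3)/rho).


First compute the effective modulus:
K + 4G/3 = 98e9 + 4*57e9/3 = 174000000000.0 Pa
Then divide by density:
174000000000.0 / 2920 = 59589041.0959 Pa/(kg/m^3)
Take the square root:
Vp = sqrt(59589041.0959) = 7719.39 m/s

7719.39


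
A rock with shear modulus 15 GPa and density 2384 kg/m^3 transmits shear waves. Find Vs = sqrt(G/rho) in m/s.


Convert G to Pa: G = 15e9 Pa
Compute G/rho = 15e9 / 2384 = 6291946.3087
Vs = sqrt(6291946.3087) = 2508.38 m/s

2508.38


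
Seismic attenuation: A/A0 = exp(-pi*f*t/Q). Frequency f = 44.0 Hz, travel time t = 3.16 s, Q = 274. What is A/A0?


pi*f*t/Q = pi*44.0*3.16/274 = 1.594186
A/A0 = exp(-1.594186) = 0.203074

0.203074


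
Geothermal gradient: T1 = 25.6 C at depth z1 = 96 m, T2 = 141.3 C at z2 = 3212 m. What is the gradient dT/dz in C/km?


dT = 141.3 - 25.6 = 115.7 C
dz = 3212 - 96 = 3116 m
gradient = dT/dz * 1000 = 115.7/3116 * 1000 = 37.1309 C/km

37.1309


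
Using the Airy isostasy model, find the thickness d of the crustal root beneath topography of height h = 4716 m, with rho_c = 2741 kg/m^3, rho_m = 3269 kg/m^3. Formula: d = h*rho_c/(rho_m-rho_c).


rho_m - rho_c = 3269 - 2741 = 528
d = 4716 * 2741 / 528
= 12926556 / 528
= 24482.11 m

24482.11


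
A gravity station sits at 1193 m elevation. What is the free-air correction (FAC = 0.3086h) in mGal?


FAC = 0.3086 * h
= 0.3086 * 1193
= 368.1598 mGal

368.1598


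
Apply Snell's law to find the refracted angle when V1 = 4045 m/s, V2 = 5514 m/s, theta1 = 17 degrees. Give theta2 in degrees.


sin(theta1) = sin(17 deg) = 0.292372
sin(theta2) = V2/V1 * sin(theta1) = 5514/4045 * 0.292372 = 0.398551
theta2 = arcsin(0.398551) = 23.4876 degrees

23.4876


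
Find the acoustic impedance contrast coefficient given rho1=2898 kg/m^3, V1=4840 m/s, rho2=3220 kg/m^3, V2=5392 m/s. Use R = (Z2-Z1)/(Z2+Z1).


Z1 = 2898 * 4840 = 14026320
Z2 = 3220 * 5392 = 17362240
R = (17362240 - 14026320) / (17362240 + 14026320) = 3335920 / 31388560 = 0.1063

0.1063


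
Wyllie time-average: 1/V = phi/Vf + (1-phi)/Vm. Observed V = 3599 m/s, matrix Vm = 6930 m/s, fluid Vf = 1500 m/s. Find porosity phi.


1/V - 1/Vm = 1/3599 - 1/6930 = 0.00013355
1/Vf - 1/Vm = 1/1500 - 1/6930 = 0.00052237
phi = 0.00013355 / 0.00052237 = 0.2557

0.2557


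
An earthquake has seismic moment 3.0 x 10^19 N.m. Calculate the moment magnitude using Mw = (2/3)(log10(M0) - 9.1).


log10(M0) = log10(3.0 x 10^19) = 19.4771
Mw = 2/3 * (19.4771 - 9.1)
= 2/3 * 10.3771
= 6.92

6.92


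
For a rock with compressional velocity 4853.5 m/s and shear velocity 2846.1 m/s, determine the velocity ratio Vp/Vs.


Vp/Vs = 4853.5 / 2846.1
= 1.7053

1.7053


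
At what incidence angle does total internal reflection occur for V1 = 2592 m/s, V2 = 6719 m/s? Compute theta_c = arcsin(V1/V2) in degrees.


V1/V2 = 2592/6719 = 0.385772
theta_c = arcsin(0.385772) = 22.6917 degrees

22.6917


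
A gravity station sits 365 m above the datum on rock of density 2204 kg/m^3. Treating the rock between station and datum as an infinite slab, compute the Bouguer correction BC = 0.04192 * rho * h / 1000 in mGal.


BC = 0.04192 * rho * h / 1000
= 0.04192 * 2204 * 365 / 1000
= 33.723 mGal

33.723


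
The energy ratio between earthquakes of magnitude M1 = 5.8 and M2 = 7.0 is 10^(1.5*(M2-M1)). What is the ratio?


M2 - M1 = 7.0 - 5.8 = 1.2
1.5 * 1.2 = 1.8
ratio = 10^1.8 = 63.1

63.1


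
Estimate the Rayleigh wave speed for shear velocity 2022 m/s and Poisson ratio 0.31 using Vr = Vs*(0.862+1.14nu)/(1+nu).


Numerator factor = 0.862 + 1.14*0.31 = 1.2154
Denominator = 1 + 0.31 = 1.31
Vr = 2022 * 1.2154 / 1.31 = 1875.98 m/s

1875.98


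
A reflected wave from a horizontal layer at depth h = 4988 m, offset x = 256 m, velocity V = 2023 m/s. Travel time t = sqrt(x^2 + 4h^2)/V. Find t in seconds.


x^2 + 4h^2 = 256^2 + 4*4988^2 = 65536 + 99520576 = 99586112
sqrt(99586112) = 9979.2841
t = 9979.2841 / 2023 = 4.9329 s

4.9329


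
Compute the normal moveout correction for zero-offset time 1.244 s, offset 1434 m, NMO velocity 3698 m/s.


x/Vnmo = 1434/3698 = 0.387777
(x/Vnmo)^2 = 0.150371
t0^2 = 1.547536
sqrt(1.547536 + 0.150371) = 1.303038
dt = 1.303038 - 1.244 = 0.059038

0.059038


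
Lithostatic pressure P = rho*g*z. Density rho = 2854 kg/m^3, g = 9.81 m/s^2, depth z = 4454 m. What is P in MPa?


P = rho * g * z / 1e6
= 2854 * 9.81 * 4454 / 1e6
= 124701933.96 / 1e6
= 124.7019 MPa

124.7019


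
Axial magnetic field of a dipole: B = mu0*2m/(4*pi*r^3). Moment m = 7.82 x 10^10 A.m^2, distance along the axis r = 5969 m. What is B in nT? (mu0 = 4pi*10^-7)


m = 7.82 x 10^10 = 78200000000 A.m^2
2m = 156400000000 A.m^2
r^3 = 5969^3 = 212669268209
B = (4pi*10^-7) * 156400000000 / (4*pi * 212669268209) * 1e9
= 196538.036409 / 2672480842598.85 * 1e9
= 73.5414 nT

73.5414


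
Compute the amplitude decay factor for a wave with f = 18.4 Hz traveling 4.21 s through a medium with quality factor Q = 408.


pi*f*t/Q = pi*18.4*4.21/408 = 0.596471
A/A0 = exp(-0.596471) = 0.550752

0.550752


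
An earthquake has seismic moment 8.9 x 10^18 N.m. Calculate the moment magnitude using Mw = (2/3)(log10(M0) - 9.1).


log10(M0) = log10(8.9 x 10^18) = 18.9494
Mw = 2/3 * (18.9494 - 9.1)
= 2/3 * 9.8494
= 6.57

6.57


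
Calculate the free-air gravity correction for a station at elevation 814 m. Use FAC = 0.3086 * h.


FAC = 0.3086 * h
= 0.3086 * 814
= 251.2004 mGal

251.2004


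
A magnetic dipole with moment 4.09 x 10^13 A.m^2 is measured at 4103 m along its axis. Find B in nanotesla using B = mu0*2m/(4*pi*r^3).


m = 4.09 x 10^13 = 40900000000000 A.m^2
2m = 81800000000000 A.m^2
r^3 = 4103^3 = 69072400727
B = (4pi*10^-7) * 81800000000000 / (4*pi * 69072400727) * 1e9
= 102792911.625458 / 867989386759.01 * 1e9
= 118426.4614 nT

118426.4614


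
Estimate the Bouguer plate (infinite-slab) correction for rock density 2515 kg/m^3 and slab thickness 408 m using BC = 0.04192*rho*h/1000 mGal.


BC = 0.04192 * rho * h / 1000
= 0.04192 * 2515 * 408 / 1000
= 43.015 mGal

43.015


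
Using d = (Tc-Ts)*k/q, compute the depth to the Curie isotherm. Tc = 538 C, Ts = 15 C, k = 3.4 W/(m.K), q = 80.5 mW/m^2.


T_Curie - T_surf = 538 - 15 = 523 C
Convert q to W/m^2: 80.5 mW/m^2 = 0.0805 W/m^2
d = 523 * 3.4 / 0.0805 = 22089.44 m

22089.44


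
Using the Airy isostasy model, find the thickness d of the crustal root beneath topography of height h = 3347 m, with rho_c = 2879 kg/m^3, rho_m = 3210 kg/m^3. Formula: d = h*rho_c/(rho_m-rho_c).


rho_m - rho_c = 3210 - 2879 = 331
d = 3347 * 2879 / 331
= 9636013 / 331
= 29111.82 m

29111.82


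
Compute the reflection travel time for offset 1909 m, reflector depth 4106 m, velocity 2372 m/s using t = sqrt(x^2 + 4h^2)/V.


x^2 + 4h^2 = 1909^2 + 4*4106^2 = 3644281 + 67436944 = 71081225
sqrt(71081225) = 8430.9682
t = 8430.9682 / 2372 = 3.5544 s

3.5544


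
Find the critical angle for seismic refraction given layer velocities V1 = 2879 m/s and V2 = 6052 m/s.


V1/V2 = 2879/6052 = 0.475711
theta_c = arcsin(0.475711) = 28.4056 degrees

28.4056


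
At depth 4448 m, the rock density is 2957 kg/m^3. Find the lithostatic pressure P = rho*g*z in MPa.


P = rho * g * z / 1e6
= 2957 * 9.81 * 4448 / 1e6
= 129028340.16 / 1e6
= 129.0283 MPa

129.0283


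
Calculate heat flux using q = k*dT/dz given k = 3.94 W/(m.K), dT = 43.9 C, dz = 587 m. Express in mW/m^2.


q = k * dT / dz * 1000
= 3.94 * 43.9 / 587 * 1000
= 0.294661 * 1000
= 294.661 mW/m^2

294.661


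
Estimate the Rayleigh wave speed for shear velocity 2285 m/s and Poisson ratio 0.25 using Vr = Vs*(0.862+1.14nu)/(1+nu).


Numerator factor = 0.862 + 1.14*0.25 = 1.147
Denominator = 1 + 0.25 = 1.25
Vr = 2285 * 1.147 / 1.25 = 2096.72 m/s

2096.72


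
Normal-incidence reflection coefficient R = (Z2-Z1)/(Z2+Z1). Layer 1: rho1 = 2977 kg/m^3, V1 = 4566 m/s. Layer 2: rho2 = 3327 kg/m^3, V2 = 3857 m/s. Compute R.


Z1 = 2977 * 4566 = 13592982
Z2 = 3327 * 3857 = 12832239
R = (12832239 - 13592982) / (12832239 + 13592982) = -760743 / 26425221 = -0.0288

-0.0288


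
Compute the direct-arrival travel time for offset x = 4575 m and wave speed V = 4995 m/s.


t = x / V
= 4575 / 4995
= 0.9159 s

0.9159


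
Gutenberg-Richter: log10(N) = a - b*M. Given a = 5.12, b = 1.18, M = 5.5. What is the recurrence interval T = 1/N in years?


log10(N) = 5.12 - 1.18*5.5 = -1.37
N = 10^-1.37 = 0.042658
T = 1/N = 1/0.042658 = 23.4423 years

23.4423


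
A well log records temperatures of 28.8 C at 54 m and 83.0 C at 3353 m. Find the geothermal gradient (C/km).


dT = 83.0 - 28.8 = 54.2 C
dz = 3353 - 54 = 3299 m
gradient = dT/dz * 1000 = 54.2/3299 * 1000 = 16.4292 C/km

16.4292


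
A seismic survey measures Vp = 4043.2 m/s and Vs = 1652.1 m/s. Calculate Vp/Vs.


Vp/Vs = 4043.2 / 1652.1
= 2.4473

2.4473


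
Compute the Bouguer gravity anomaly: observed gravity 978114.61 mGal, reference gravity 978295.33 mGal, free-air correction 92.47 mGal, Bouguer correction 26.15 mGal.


BA = g_obs - g_ref + FAC - BC
= 978114.61 - 978295.33 + 92.47 - 26.15
= -114.4 mGal

-114.4


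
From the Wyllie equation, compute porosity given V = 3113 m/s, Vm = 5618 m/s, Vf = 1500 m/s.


1/V - 1/Vm = 1/3113 - 1/5618 = 0.00014323
1/Vf - 1/Vm = 1/1500 - 1/5618 = 0.00048867
phi = 0.00014323 / 0.00048867 = 0.2931

0.2931


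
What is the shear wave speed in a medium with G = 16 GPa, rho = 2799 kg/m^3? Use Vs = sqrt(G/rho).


Convert G to Pa: G = 16e9 Pa
Compute G/rho = 16e9 / 2799 = 5716327.2597
Vs = sqrt(5716327.2597) = 2390.88 m/s

2390.88


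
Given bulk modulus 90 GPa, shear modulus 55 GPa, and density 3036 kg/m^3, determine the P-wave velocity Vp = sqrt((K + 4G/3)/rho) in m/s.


First compute the effective modulus:
K + 4G/3 = 90e9 + 4*55e9/3 = 163333333333.33 Pa
Then divide by density:
163333333333.33 / 3036 = 53798858.1467 Pa/(kg/m^3)
Take the square root:
Vp = sqrt(53798858.1467) = 7334.77 m/s

7334.77


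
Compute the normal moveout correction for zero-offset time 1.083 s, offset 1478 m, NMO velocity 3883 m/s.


x/Vnmo = 1478/3883 = 0.380634
(x/Vnmo)^2 = 0.144882
t0^2 = 1.172889
sqrt(1.172889 + 0.144882) = 1.147942
dt = 1.147942 - 1.083 = 0.064942

0.064942


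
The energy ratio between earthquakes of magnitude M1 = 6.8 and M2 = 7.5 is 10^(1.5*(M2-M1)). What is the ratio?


M2 - M1 = 7.5 - 6.8 = 0.7
1.5 * 0.7 = 1.05
ratio = 10^1.05 = 11.22

11.22


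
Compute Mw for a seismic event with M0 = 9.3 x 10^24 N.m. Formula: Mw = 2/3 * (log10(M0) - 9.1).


log10(M0) = log10(9.3 x 10^24) = 24.9685
Mw = 2/3 * (24.9685 - 9.1)
= 2/3 * 15.8685
= 10.58

10.58


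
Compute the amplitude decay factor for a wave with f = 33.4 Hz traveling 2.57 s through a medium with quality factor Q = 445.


pi*f*t/Q = pi*33.4*2.57/445 = 0.605996
A/A0 = exp(-0.605996) = 0.545531

0.545531


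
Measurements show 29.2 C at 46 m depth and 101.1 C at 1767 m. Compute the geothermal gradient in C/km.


dT = 101.1 - 29.2 = 71.9 C
dz = 1767 - 46 = 1721 m
gradient = dT/dz * 1000 = 71.9/1721 * 1000 = 41.778 C/km

41.778


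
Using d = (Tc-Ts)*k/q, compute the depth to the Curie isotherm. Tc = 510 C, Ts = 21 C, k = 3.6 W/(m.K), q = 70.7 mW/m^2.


T_Curie - T_surf = 510 - 21 = 489 C
Convert q to W/m^2: 70.7 mW/m^2 = 0.0707 W/m^2
d = 489 * 3.6 / 0.0707 = 24899.58 m

24899.58


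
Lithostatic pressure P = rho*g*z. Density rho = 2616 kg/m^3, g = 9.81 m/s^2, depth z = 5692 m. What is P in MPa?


P = rho * g * z / 1e6
= 2616 * 9.81 * 5692 / 1e6
= 146073568.32 / 1e6
= 146.0736 MPa

146.0736


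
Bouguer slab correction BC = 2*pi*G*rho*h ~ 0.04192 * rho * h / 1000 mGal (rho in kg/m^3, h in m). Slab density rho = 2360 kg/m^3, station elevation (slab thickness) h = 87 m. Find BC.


BC = 0.04192 * rho * h / 1000
= 0.04192 * 2360 * 87 / 1000
= 8.607 mGal

8.607


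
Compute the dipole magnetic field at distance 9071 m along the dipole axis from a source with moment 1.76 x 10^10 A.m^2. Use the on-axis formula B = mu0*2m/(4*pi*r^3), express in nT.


m = 1.76 x 10^10 = 17600000000 A.m^2
2m = 35200000000 A.m^2
r^3 = 9071^3 = 746389464911
B = (4pi*10^-7) * 35200000000 / (4*pi * 746389464911) * 1e9
= 44233.624563 / 9379406638724.86 * 1e9
= 4.716 nT

4.716


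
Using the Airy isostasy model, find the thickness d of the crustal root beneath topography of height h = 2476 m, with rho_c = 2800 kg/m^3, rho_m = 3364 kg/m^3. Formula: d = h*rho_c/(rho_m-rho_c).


rho_m - rho_c = 3364 - 2800 = 564
d = 2476 * 2800 / 564
= 6932800 / 564
= 12292.2 m

12292.2


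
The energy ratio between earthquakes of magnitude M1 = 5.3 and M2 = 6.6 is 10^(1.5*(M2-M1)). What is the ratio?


M2 - M1 = 6.6 - 5.3 = 1.3
1.5 * 1.3 = 1.95
ratio = 10^1.95 = 89.13

89.13


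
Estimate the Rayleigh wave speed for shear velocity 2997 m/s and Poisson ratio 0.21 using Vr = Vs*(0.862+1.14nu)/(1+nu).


Numerator factor = 0.862 + 1.14*0.21 = 1.1014
Denominator = 1 + 0.21 = 1.21
Vr = 2997 * 1.1014 / 1.21 = 2728.01 m/s

2728.01


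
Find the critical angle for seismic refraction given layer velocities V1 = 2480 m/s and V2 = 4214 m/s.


V1/V2 = 2480/4214 = 0.588514
theta_c = arcsin(0.588514) = 36.0517 degrees

36.0517


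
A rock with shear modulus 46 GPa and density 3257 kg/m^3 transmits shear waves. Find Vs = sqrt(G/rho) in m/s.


Convert G to Pa: G = 46e9 Pa
Compute G/rho = 46e9 / 3257 = 14123426.4661
Vs = sqrt(14123426.4661) = 3758.11 m/s

3758.11


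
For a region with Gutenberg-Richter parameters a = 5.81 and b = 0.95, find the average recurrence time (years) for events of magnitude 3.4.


log10(N) = 5.81 - 0.95*3.4 = 2.58
N = 10^2.58 = 380.189396
T = 1/N = 1/380.189396 = 0.0026 years

0.0026


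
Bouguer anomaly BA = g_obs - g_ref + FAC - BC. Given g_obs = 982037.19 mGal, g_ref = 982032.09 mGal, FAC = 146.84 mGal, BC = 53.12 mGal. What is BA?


BA = g_obs - g_ref + FAC - BC
= 982037.19 - 982032.09 + 146.84 - 53.12
= 98.82 mGal

98.82


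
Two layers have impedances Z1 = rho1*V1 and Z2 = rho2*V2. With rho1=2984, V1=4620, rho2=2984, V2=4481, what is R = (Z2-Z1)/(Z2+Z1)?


Z1 = 2984 * 4620 = 13786080
Z2 = 2984 * 4481 = 13371304
R = (13371304 - 13786080) / (13371304 + 13786080) = -414776 / 27157384 = -0.0153

-0.0153


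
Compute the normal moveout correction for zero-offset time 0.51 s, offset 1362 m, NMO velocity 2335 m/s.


x/Vnmo = 1362/2335 = 0.583298
(x/Vnmo)^2 = 0.340236
t0^2 = 0.2601
sqrt(0.2601 + 0.340236) = 0.774814
dt = 0.774814 - 0.51 = 0.264814

0.264814


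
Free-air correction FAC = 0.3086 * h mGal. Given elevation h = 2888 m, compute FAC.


FAC = 0.3086 * h
= 0.3086 * 2888
= 891.2368 mGal

891.2368


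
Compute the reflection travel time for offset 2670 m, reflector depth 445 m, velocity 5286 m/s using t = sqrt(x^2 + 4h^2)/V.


x^2 + 4h^2 = 2670^2 + 4*445^2 = 7128900 + 792100 = 7921000
sqrt(7921000) = 2814.4271
t = 2814.4271 / 5286 = 0.5324 s

0.5324


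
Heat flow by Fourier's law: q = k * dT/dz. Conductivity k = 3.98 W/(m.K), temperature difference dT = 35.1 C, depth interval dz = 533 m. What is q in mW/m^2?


q = k * dT / dz * 1000
= 3.98 * 35.1 / 533 * 1000
= 0.262098 * 1000
= 262.0976 mW/m^2

262.0976


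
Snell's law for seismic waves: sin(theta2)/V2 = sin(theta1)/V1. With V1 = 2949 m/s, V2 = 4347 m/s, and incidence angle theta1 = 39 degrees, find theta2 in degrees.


sin(theta1) = sin(39 deg) = 0.62932
sin(theta2) = V2/V1 * sin(theta1) = 4347/2949 * 0.62932 = 0.927655
theta2 = arcsin(0.927655) = 68.0722 degrees

68.0722


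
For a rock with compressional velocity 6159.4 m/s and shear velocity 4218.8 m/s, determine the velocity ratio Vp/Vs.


Vp/Vs = 6159.4 / 4218.8
= 1.46

1.46


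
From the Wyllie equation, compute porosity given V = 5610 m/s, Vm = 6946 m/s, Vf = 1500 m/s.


1/V - 1/Vm = 1/5610 - 1/6946 = 3.429e-05
1/Vf - 1/Vm = 1/1500 - 1/6946 = 0.0005227
phi = 3.429e-05 / 0.0005227 = 0.0656

0.0656


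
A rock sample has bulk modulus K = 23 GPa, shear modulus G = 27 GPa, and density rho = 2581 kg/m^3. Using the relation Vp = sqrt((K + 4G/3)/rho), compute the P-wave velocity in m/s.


First compute the effective modulus:
K + 4G/3 = 23e9 + 4*27e9/3 = 59000000000.0 Pa
Then divide by density:
59000000000.0 / 2581 = 22859356.8384 Pa/(kg/m^3)
Take the square root:
Vp = sqrt(22859356.8384) = 4781.15 m/s

4781.15


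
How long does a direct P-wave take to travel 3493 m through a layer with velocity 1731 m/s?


t = x / V
= 3493 / 1731
= 2.0179 s

2.0179


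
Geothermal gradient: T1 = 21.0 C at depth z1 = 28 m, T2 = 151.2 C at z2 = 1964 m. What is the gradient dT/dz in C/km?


dT = 151.2 - 21.0 = 130.2 C
dz = 1964 - 28 = 1936 m
gradient = dT/dz * 1000 = 130.2/1936 * 1000 = 67.2521 C/km

67.2521


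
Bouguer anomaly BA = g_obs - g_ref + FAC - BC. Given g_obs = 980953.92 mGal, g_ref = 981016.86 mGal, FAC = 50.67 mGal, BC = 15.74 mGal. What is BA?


BA = g_obs - g_ref + FAC - BC
= 980953.92 - 981016.86 + 50.67 - 15.74
= -28.01 mGal

-28.01


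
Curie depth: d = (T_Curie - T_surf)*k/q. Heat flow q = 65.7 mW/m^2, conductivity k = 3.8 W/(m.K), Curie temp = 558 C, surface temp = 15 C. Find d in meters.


T_Curie - T_surf = 558 - 15 = 543 C
Convert q to W/m^2: 65.7 mW/m^2 = 0.0657 W/m^2
d = 543 * 3.8 / 0.0657 = 31406.39 m

31406.39


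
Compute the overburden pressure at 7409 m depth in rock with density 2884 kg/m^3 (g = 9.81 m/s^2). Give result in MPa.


P = rho * g * z / 1e6
= 2884 * 9.81 * 7409 / 1e6
= 209615724.36 / 1e6
= 209.6157 MPa

209.6157


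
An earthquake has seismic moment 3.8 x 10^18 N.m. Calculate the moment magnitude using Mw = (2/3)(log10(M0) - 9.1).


log10(M0) = log10(3.8 x 10^18) = 18.5798
Mw = 2/3 * (18.5798 - 9.1)
= 2/3 * 9.4798
= 6.32

6.32


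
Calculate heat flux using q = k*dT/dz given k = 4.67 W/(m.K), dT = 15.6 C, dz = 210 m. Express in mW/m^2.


q = k * dT / dz * 1000
= 4.67 * 15.6 / 210 * 1000
= 0.346914 * 1000
= 346.9143 mW/m^2

346.9143


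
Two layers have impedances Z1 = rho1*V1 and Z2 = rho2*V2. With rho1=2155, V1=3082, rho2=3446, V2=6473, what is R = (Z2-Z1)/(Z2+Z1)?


Z1 = 2155 * 3082 = 6641710
Z2 = 3446 * 6473 = 22305958
R = (22305958 - 6641710) / (22305958 + 6641710) = 15664248 / 28947668 = 0.5411

0.5411


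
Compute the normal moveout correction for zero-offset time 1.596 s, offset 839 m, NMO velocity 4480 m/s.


x/Vnmo = 839/4480 = 0.187277
(x/Vnmo)^2 = 0.035073
t0^2 = 2.547216
sqrt(2.547216 + 0.035073) = 1.60695
dt = 1.60695 - 1.596 = 0.01095

0.01095


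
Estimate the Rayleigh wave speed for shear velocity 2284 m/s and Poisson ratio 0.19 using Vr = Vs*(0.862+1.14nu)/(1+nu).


Numerator factor = 0.862 + 1.14*0.19 = 1.0786
Denominator = 1 + 0.19 = 1.19
Vr = 2284 * 1.0786 / 1.19 = 2070.19 m/s

2070.19


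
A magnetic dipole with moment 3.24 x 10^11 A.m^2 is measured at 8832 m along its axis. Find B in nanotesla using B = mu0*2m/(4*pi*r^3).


m = 3.24 x 10^11 = 324000000000 A.m^2
2m = 648000000000 A.m^2
r^3 = 8832^3 = 688933306368
B = (4pi*10^-7) * 648000000000 / (4*pi * 688933306368) * 1e9
= 814300.81581 / 8657391256396.14 * 1e9
= 94.0585 nT

94.0585


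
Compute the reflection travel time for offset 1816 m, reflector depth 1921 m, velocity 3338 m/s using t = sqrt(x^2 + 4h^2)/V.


x^2 + 4h^2 = 1816^2 + 4*1921^2 = 3297856 + 14760964 = 18058820
sqrt(18058820) = 4249.567
t = 4249.567 / 3338 = 1.2731 s

1.2731


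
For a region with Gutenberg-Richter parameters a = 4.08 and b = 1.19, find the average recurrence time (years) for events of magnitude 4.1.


log10(N) = 4.08 - 1.19*4.1 = -0.799
N = 10^-0.799 = 0.158855
T = 1/N = 1/0.158855 = 6.2951 years

6.2951


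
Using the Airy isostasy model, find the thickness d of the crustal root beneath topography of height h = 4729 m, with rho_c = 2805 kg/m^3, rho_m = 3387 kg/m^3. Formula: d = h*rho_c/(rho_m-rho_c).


rho_m - rho_c = 3387 - 2805 = 582
d = 4729 * 2805 / 582
= 13264845 / 582
= 22791.83 m

22791.83


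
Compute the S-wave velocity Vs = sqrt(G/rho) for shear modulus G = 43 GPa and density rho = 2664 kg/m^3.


Convert G to Pa: G = 43e9 Pa
Compute G/rho = 43e9 / 2664 = 16141141.1411
Vs = sqrt(16141141.1411) = 4017.6 m/s

4017.6


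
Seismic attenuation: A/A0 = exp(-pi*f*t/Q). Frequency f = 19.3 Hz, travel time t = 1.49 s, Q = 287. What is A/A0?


pi*f*t/Q = pi*19.3*1.49/287 = 0.314783
A/A0 = exp(-0.314783) = 0.729947

0.729947


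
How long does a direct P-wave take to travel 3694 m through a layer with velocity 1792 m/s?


t = x / V
= 3694 / 1792
= 2.0614 s

2.0614


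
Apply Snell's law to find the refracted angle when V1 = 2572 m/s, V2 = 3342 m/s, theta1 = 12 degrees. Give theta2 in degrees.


sin(theta1) = sin(12 deg) = 0.207912
sin(theta2) = V2/V1 * sin(theta1) = 3342/2572 * 0.207912 = 0.270156
theta2 = arcsin(0.270156) = 15.6735 degrees

15.6735


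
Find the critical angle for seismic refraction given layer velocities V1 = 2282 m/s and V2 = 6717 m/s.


V1/V2 = 2282/6717 = 0.339735
theta_c = arcsin(0.339735) = 19.8607 degrees

19.8607


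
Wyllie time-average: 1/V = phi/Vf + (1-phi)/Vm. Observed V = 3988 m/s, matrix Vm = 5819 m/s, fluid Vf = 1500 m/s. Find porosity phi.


1/V - 1/Vm = 1/3988 - 1/5819 = 7.89e-05
1/Vf - 1/Vm = 1/1500 - 1/5819 = 0.00049482
phi = 7.89e-05 / 0.00049482 = 0.1595

0.1595


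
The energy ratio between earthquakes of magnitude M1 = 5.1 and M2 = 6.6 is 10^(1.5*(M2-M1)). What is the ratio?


M2 - M1 = 6.6 - 5.1 = 1.5
1.5 * 1.5 = 2.25
ratio = 10^2.25 = 177.83

177.83


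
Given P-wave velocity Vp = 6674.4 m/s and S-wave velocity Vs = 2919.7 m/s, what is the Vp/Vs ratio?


Vp/Vs = 6674.4 / 2919.7
= 2.286

2.286


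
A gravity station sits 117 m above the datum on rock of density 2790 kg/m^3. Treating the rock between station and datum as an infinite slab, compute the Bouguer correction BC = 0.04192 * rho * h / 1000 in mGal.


BC = 0.04192 * rho * h / 1000
= 0.04192 * 2790 * 117 / 1000
= 13.6839 mGal

13.6839


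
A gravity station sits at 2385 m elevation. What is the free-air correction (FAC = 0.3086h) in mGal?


FAC = 0.3086 * h
= 0.3086 * 2385
= 736.011 mGal

736.011


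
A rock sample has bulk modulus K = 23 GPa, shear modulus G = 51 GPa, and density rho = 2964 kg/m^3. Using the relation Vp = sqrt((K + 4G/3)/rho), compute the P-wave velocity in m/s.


First compute the effective modulus:
K + 4G/3 = 23e9 + 4*51e9/3 = 91000000000.0 Pa
Then divide by density:
91000000000.0 / 2964 = 30701754.386 Pa/(kg/m^3)
Take the square root:
Vp = sqrt(30701754.386) = 5540.92 m/s

5540.92


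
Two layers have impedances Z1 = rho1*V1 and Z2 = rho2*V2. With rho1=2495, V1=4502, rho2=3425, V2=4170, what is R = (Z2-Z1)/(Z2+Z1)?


Z1 = 2495 * 4502 = 11232490
Z2 = 3425 * 4170 = 14282250
R = (14282250 - 11232490) / (14282250 + 11232490) = 3049760 / 25514740 = 0.1195

0.1195


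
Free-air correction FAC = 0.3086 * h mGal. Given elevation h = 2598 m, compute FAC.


FAC = 0.3086 * h
= 0.3086 * 2598
= 801.7428 mGal

801.7428


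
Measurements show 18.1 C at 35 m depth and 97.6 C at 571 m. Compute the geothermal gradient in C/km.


dT = 97.6 - 18.1 = 79.5 C
dz = 571 - 35 = 536 m
gradient = dT/dz * 1000 = 79.5/536 * 1000 = 148.3209 C/km

148.3209


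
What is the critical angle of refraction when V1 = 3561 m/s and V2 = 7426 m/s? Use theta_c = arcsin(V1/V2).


V1/V2 = 3561/7426 = 0.479531
theta_c = arcsin(0.479531) = 28.6548 degrees

28.6548


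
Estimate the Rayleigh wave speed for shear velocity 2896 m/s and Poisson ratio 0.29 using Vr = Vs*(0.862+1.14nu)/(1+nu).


Numerator factor = 0.862 + 1.14*0.29 = 1.1926
Denominator = 1 + 0.29 = 1.29
Vr = 2896 * 1.1926 / 1.29 = 2677.34 m/s

2677.34


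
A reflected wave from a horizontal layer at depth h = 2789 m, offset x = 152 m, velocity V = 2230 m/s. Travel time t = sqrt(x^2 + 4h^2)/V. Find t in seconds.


x^2 + 4h^2 = 152^2 + 4*2789^2 = 23104 + 31114084 = 31137188
sqrt(31137188) = 5580.0706
t = 5580.0706 / 2230 = 2.5023 s

2.5023


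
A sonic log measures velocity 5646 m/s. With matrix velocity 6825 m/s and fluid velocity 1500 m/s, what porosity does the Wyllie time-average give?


1/V - 1/Vm = 1/5646 - 1/6825 = 3.06e-05
1/Vf - 1/Vm = 1/1500 - 1/6825 = 0.00052015
phi = 3.06e-05 / 0.00052015 = 0.0588

0.0588


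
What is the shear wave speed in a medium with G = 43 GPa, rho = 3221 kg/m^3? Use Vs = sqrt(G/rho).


Convert G to Pa: G = 43e9 Pa
Compute G/rho = 43e9 / 3221 = 13349891.3381
Vs = sqrt(13349891.3381) = 3653.75 m/s

3653.75


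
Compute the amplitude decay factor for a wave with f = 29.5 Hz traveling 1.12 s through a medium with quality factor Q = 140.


pi*f*t/Q = pi*29.5*1.12/140 = 0.741416
A/A0 = exp(-0.741416) = 0.476439

0.476439


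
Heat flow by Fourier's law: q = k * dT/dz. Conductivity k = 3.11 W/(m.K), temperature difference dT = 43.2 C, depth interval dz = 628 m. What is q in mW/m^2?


q = k * dT / dz * 1000
= 3.11 * 43.2 / 628 * 1000
= 0.213936 * 1000
= 213.9363 mW/m^2

213.9363


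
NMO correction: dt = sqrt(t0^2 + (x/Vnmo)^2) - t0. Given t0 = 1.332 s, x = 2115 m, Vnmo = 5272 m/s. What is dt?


x/Vnmo = 2115/5272 = 0.401176
(x/Vnmo)^2 = 0.160942
t0^2 = 1.774224
sqrt(1.774224 + 0.160942) = 1.391103
dt = 1.391103 - 1.332 = 0.059103

0.059103


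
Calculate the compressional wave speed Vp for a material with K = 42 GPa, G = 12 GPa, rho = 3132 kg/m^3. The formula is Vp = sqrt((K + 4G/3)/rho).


First compute the effective modulus:
K + 4G/3 = 42e9 + 4*12e9/3 = 58000000000.0 Pa
Then divide by density:
58000000000.0 / 3132 = 18518518.5185 Pa/(kg/m^3)
Take the square root:
Vp = sqrt(18518518.5185) = 4303.31 m/s

4303.31


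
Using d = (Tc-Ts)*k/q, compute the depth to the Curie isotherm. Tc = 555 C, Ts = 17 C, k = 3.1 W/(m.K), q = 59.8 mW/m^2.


T_Curie - T_surf = 555 - 17 = 538 C
Convert q to W/m^2: 59.8 mW/m^2 = 0.0598 W/m^2
d = 538 * 3.1 / 0.0598 = 27889.63 m

27889.63


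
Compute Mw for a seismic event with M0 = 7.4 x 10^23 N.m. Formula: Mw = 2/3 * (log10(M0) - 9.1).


log10(M0) = log10(7.4 x 10^23) = 23.8692
Mw = 2/3 * (23.8692 - 9.1)
= 2/3 * 14.7692
= 9.85

9.85


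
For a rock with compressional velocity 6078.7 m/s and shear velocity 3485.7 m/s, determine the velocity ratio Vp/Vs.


Vp/Vs = 6078.7 / 3485.7
= 1.7439

1.7439


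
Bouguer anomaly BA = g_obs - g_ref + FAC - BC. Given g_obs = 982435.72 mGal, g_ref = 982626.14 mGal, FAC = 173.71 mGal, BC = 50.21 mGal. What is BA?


BA = g_obs - g_ref + FAC - BC
= 982435.72 - 982626.14 + 173.71 - 50.21
= -66.92 mGal

-66.92


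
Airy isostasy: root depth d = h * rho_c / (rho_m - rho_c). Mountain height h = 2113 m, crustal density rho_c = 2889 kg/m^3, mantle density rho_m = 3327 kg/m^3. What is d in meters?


rho_m - rho_c = 3327 - 2889 = 438
d = 2113 * 2889 / 438
= 6104457 / 438
= 13937.12 m

13937.12


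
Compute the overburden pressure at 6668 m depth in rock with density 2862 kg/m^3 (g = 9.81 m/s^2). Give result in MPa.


P = rho * g * z / 1e6
= 2862 * 9.81 * 6668 / 1e6
= 187212234.96 / 1e6
= 187.2122 MPa

187.2122


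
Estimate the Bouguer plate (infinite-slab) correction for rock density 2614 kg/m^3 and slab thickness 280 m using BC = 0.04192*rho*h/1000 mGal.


BC = 0.04192 * rho * h / 1000
= 0.04192 * 2614 * 280 / 1000
= 30.6821 mGal

30.6821


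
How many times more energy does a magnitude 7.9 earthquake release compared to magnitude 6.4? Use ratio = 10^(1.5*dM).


M2 - M1 = 7.9 - 6.4 = 1.5
1.5 * 1.5 = 2.25
ratio = 10^2.25 = 177.83

177.83


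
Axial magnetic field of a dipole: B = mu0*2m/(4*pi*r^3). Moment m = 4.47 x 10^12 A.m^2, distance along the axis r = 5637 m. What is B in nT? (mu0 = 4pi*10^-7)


m = 4.47 x 10^12 = 4470000000000 A.m^2
2m = 8940000000000 A.m^2
r^3 = 5637^3 = 179120009853
B = (4pi*10^-7) * 8940000000000 / (4*pi * 179120009853) * 1e9
= 11234335.329237 / 2250888428260.46 * 1e9
= 4991.0672 nT

4991.0672


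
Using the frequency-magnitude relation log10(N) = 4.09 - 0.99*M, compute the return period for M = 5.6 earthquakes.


log10(N) = 4.09 - 0.99*5.6 = -1.454
N = 10^-1.454 = 0.035156
T = 1/N = 1/0.035156 = 28.4446 years

28.4446


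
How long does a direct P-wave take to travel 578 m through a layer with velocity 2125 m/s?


t = x / V
= 578 / 2125
= 0.272 s

0.272


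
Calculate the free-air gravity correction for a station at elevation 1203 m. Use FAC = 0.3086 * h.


FAC = 0.3086 * h
= 0.3086 * 1203
= 371.2458 mGal

371.2458


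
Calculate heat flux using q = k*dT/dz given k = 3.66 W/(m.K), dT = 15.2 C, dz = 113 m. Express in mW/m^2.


q = k * dT / dz * 1000
= 3.66 * 15.2 / 113 * 1000
= 0.492319 * 1000
= 492.3186 mW/m^2

492.3186


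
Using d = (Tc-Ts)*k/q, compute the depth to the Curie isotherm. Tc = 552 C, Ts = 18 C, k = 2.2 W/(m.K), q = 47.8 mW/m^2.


T_Curie - T_surf = 552 - 18 = 534 C
Convert q to W/m^2: 47.8 mW/m^2 = 0.0478 W/m^2
d = 534 * 2.2 / 0.0478 = 24577.41 m

24577.41


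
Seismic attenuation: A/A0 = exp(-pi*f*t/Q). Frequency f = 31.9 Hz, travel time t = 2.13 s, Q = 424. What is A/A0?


pi*f*t/Q = pi*31.9*2.13/424 = 0.503448
A/A0 = exp(-0.503448) = 0.604443

0.604443


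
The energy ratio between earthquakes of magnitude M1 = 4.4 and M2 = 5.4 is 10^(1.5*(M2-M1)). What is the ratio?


M2 - M1 = 5.4 - 4.4 = 1.0
1.5 * 1.0 = 1.5
ratio = 10^1.5 = 31.62

31.62


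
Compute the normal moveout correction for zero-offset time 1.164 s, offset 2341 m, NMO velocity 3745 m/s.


x/Vnmo = 2341/3745 = 0.6251
(x/Vnmo)^2 = 0.39075
t0^2 = 1.354896
sqrt(1.354896 + 0.39075) = 1.321229
dt = 1.321229 - 1.164 = 0.157229

0.157229


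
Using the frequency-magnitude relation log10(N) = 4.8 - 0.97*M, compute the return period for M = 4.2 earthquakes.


log10(N) = 4.8 - 0.97*4.2 = 0.726
N = 10^0.726 = 5.321083
T = 1/N = 1/5.321083 = 0.1879 years

0.1879


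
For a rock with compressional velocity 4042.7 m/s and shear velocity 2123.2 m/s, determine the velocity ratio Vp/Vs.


Vp/Vs = 4042.7 / 2123.2
= 1.9041

1.9041


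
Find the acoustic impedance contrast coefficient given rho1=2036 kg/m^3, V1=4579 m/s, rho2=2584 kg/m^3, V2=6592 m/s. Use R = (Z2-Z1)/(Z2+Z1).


Z1 = 2036 * 4579 = 9322844
Z2 = 2584 * 6592 = 17033728
R = (17033728 - 9322844) / (17033728 + 9322844) = 7710884 / 26356572 = 0.2926

0.2926


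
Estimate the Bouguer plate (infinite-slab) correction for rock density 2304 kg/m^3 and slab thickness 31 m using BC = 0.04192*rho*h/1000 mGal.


BC = 0.04192 * rho * h / 1000
= 0.04192 * 2304 * 31 / 1000
= 2.9941 mGal

2.9941


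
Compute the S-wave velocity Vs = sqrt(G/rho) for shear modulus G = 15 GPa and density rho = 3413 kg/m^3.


Convert G to Pa: G = 15e9 Pa
Compute G/rho = 15e9 / 3413 = 4394960.4454
Vs = sqrt(4394960.4454) = 2096.42 m/s

2096.42


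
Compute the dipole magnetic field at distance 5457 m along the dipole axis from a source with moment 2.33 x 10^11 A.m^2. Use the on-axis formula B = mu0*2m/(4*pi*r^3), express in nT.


m = 2.33 x 10^11 = 233000000000 A.m^2
2m = 466000000000 A.m^2
r^3 = 5457^3 = 162503178993
B = (4pi*10^-7) * 466000000000 / (4*pi * 162503178993) * 1e9
= 585592.870629 / 2042075173237.58 * 1e9
= 286.7636 nT

286.7636


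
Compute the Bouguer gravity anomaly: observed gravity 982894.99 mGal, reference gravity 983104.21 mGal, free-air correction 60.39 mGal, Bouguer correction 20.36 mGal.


BA = g_obs - g_ref + FAC - BC
= 982894.99 - 983104.21 + 60.39 - 20.36
= -169.19 mGal

-169.19


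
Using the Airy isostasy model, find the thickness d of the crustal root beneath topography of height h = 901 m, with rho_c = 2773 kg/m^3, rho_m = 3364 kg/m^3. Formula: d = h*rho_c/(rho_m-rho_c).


rho_m - rho_c = 3364 - 2773 = 591
d = 901 * 2773 / 591
= 2498473 / 591
= 4227.53 m

4227.53


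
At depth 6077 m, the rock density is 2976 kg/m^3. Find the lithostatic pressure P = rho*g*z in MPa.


P = rho * g * z / 1e6
= 2976 * 9.81 * 6077 / 1e6
= 177415341.12 / 1e6
= 177.4153 MPa

177.4153


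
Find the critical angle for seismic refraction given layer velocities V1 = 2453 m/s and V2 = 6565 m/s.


V1/V2 = 2453/6565 = 0.373648
theta_c = arcsin(0.373648) = 21.9408 degrees

21.9408


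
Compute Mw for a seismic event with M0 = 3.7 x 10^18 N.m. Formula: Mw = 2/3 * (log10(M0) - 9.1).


log10(M0) = log10(3.7 x 10^18) = 18.5682
Mw = 2/3 * (18.5682 - 9.1)
= 2/3 * 9.4682
= 6.31

6.31


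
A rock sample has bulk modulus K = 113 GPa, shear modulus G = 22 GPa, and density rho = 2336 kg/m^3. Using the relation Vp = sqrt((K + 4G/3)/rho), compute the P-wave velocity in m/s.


First compute the effective modulus:
K + 4G/3 = 113e9 + 4*22e9/3 = 142333333333.33 Pa
Then divide by density:
142333333333.33 / 2336 = 60930365.2968 Pa/(kg/m^3)
Take the square root:
Vp = sqrt(60930365.2968) = 7805.79 m/s

7805.79
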